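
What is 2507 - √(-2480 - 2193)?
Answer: 2507 - I*√4673 ≈ 2507.0 - 68.359*I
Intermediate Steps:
2507 - √(-2480 - 2193) = 2507 - √(-4673) = 2507 - I*√4673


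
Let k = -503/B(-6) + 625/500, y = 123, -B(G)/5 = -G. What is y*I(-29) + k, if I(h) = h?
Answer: -212939/60 ≈ -3549.0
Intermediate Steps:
B(G) = 5*G (B(G) = -(-5)*G = 5*G)
k = 1081/60 (k = -503/(5*(-6)) + 625/500 = -503/(-30) + 625*(1/500) = -503*(-1/30) + 5/4 = 503/30 + 5/4 = 1081/60 ≈ 18.017)
y*I(-29) + k = 123*(-29) + 1081/60 = -3567 + 1081/60 = -212939/60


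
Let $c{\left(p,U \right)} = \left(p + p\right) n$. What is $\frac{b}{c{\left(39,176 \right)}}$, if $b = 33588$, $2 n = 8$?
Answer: $\frac{2799}{26} \approx 107.65$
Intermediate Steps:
$n = 4$ ($n = \frac{1}{2} \cdot 8 = 4$)
$c{\left(p,U \right)} = 8 p$ ($c{\left(p,U \right)} = \left(p + p\right) 4 = 2 p 4 = 8 p$)
$\frac{b}{c{\left(39,176 \right)}} = \frac{33588}{8 \cdot 39} = \frac{33588}{312} = 33588 \cdot \frac{1}{312} = \frac{2799}{26}$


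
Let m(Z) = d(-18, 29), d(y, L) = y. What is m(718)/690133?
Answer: -18/690133 ≈ -2.6082e-5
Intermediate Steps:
m(Z) = -18
m(718)/690133 = -18/690133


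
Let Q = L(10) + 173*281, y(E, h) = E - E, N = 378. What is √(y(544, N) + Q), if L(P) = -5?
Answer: 28*√62 ≈ 220.47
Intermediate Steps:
y(E, h) = 0
Q = 48608 (Q = -5 + 173*281 = -5 + 48613 = 48608)
√(y(544, N) + Q) = √(0 + 48608) = √48608 = 28*√62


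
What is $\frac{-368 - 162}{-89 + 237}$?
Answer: $- \frac{265}{74} \approx -3.5811$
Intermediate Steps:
$\frac{-368 - 162}{-89 + 237} = - \frac{530}{148} = \left(-530\right) \frac{1}{148} = - \frac{265}{74}$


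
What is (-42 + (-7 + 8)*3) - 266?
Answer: -305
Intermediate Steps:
(-42 + (-7 + 8)*3) - 266 = (-42 + 1*3) - 266 = (-42 + 3) - 266 = -39 - 266 = -305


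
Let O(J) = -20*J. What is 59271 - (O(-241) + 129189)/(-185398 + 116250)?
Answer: 4098605117/69148 ≈ 59273.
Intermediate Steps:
59271 - (O(-241) + 129189)/(-185398 + 116250) = 59271 - (-20*(-241) + 129189)/(-185398 + 116250) = 59271 - (4820 + 129189)/(-69148) = 59271 - 134009*(-1)/69148 = 59271 - 1*(-134009/69148) = 59271 + 134009/69148 = 4098605117/69148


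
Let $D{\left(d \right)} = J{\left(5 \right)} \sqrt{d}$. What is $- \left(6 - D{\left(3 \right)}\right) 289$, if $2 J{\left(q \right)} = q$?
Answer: $-1734 + \frac{1445 \sqrt{3}}{2} \approx -482.59$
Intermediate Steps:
$J{\left(q \right)} = \frac{q}{2}$
$D{\left(d \right)} = \frac{5 \sqrt{d}}{2}$ ($D{\left(d \right)} = \frac{1}{2} \cdot 5 \sqrt{d} = \frac{5 \sqrt{d}}{2}$)
$- \left(6 - D{\left(3 \right)}\right) 289 = - \left(6 - \frac{5 \sqrt{3}}{2}\right) 289 = - (1734 - \frac{1445 \sqrt{3}}{2}) = -1734 + \frac{1445 \sqrt{3}}{2}$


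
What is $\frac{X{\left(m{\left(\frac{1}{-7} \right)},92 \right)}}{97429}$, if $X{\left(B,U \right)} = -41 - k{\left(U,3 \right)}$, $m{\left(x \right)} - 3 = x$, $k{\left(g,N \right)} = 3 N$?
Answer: $- \frac{50}{97429} \approx -0.00051319$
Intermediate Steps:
$m{\left(x \right)} = 3 + x$
$X{\left(B,U \right)} = -50$ ($X{\left(B,U \right)} = -41 - 3 \cdot 3 = -41 - 9 = -50$)
$\frac{X{\left(m{\left(\frac{1}{-7} \right)},92 \right)}}{97429} = - \frac{50}{97429}$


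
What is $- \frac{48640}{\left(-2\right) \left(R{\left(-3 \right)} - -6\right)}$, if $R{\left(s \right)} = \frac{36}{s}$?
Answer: $- \frac{12160}{3} \approx -4053.3$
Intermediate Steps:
$- \frac{48640}{\left(-2\right) \left(R{\left(-3 \right)} - -6\right)} = - \frac{48640}{\left(-2\right) \left(\frac{36}{-3} - -6\right)} = - \frac{48640}{\left(-2\right) \left(36 \left(- \frac{1}{3}\right) + 6\right)} = - \frac{48640}{\left(-2\right) \left(-12 + 6\right)} = - \frac{48640}{\left(-2\right) \left(-6\right)} = - \frac{48640}{12} = \left(-48640\right) \frac{1}{12} = - \frac{12160}{3}$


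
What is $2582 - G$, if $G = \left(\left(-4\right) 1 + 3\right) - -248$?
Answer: $2335$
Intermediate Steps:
$G = 247$ ($G = \left(-4 + 3\right) + 248 = -1 + 248 = 247$)
$2582 - G = 2582 - 247 = 2335$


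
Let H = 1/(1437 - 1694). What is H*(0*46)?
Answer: 0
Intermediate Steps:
H = -1/257 (H = 1/(-257) = -1/257 ≈ -0.0038911)
H*(0*46) = -0*46 = -1/257*0 = 0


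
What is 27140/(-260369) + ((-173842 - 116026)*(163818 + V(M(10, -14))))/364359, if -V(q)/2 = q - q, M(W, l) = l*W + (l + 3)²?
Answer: -4121262346625372/31622596157 ≈ -1.3033e+5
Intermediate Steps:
M(W, l) = (3 + l)² + W*l (M(W, l) = W*l + (3 + l)² = (3 + l)² + W*l)
V(q) = 0 (V(q) = -2*(q - q) = -2*0 = 0)
27140/(-260369) + ((-173842 - 116026)*(163818 + V(M(10, -14))))/364359 = 27140/(-260369) + ((-173842 - 116026)*(163818 + 0))/364359 = 27140*(-1/260369) - 289868*163818*(1/364359) = -27140/260369 - 47485596024*1/364359 = -27140/260369 - 15828532008/121453 = -4121262346625372/31622596157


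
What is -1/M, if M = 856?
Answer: -1/856 ≈ -0.0011682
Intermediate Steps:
-1/M = -1/856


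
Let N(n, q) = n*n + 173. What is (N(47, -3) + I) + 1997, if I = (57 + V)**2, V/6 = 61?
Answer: 183308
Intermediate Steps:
V = 366 (V = 6*61 = 366)
N(n, q) = 173 + n**2 (N(n, q) = n**2 + 173 = 173 + n**2)
I = 178929 (I = (57 + 366)**2 = 423**2 = 178929)
(N(47, -3) + I) + 1997 = ((173 + 47**2) + 178929) + 1997 = ((173 + 2209) + 178929) + 1997 = (2382 + 178929) + 1997 = 181311 + 1997 = 183308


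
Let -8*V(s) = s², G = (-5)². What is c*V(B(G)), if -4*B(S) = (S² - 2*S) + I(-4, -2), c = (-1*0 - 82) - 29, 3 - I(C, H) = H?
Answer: 2333775/8 ≈ 2.9172e+5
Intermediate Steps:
I(C, H) = 3 - H
G = 25
c = -111 (c = (0 - 82) - 29 = -82 - 29 = -111)
B(S) = -5/4 + S/2 - S²/4 (B(S) = -((S² - 2*S) + (3 - 1*(-2)))/4 = -((S² - 2*S) + (3 + 2))/4 = -((S² - 2*S) + 5)/4 = -(5 + S² - 2*S)/4 = -5/4 + S/2 - S²/4)
V(s) = -s²/8
c*V(B(G)) = -(-111)*(-5/4 + (½)*25 - ¼*25²)²/8 = -(-111)*(-5/4 + 25/2 - ¼*625)²/8 = -(-111)*(-5/4 + 25/2 - 625/4)²/8 = -(-111)*(-145)²/8 = -(-111)*21025/8 = -111*(-21025/8) = 2333775/8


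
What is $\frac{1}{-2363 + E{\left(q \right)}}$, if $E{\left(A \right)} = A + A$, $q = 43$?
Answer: $- \frac{1}{2277} \approx -0.00043917$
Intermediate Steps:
$E{\left(A \right)} = 2 A$
$\frac{1}{-2363 + E{\left(q \right)}} = \frac{1}{-2363 + 2 \cdot 43} = \frac{1}{-2363 + 86} = \frac{1}{-2277} = - \frac{1}{2277}$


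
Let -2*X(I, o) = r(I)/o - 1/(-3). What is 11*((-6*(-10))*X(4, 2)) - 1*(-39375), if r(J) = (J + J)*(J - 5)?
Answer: 40585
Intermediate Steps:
r(J) = 2*J*(-5 + J) (r(J) = (2*J)*(-5 + J) = 2*J*(-5 + J))
X(I, o) = -⅙ - I*(-5 + I)/o (X(I, o) = -((2*I*(-5 + I))/o - 1/(-3))/2 = -(2*I*(-5 + I)/o - 1*(-⅓))/2 = -(2*I*(-5 + I)/o + ⅓)/2 = -(⅓ + 2*I*(-5 + I)/o)/2 = -⅙ - I*(-5 + I)/o)
11*((-6*(-10))*X(4, 2)) - 1*(-39375) = 11*((-6*(-10))*((-⅙*2 - 1*4*(-5 + 4))/2)) - 1*(-39375) = 11*(60*((-⅓ - 1*4*(-1))/2)) + 39375 = 11*(60*((-⅓ + 4)/2)) + 39375 = 11*(60*((½)*(11/3))) + 39375 = 11*(60*(11/6)) + 39375 = 11*110 + 39375 = 1210 + 39375 = 40585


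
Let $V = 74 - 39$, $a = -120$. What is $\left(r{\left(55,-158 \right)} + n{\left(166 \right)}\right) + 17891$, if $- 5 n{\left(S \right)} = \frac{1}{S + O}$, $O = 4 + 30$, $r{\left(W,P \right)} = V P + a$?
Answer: $\frac{12240999}{1000} \approx 12241.0$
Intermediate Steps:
$V = 35$
$r{\left(W,P \right)} = -120 + 35 P$ ($r{\left(W,P \right)} = 35 P - 120 = -120 + 35 P$)
$O = 34$
$n{\left(S \right)} = - \frac{1}{5 \left(34 + S\right)}$ ($n{\left(S \right)} = - \frac{1}{5 \left(S + 34\right)} = - \frac{1}{5 \left(34 + S\right)}$)
$\left(r{\left(55,-158 \right)} + n{\left(166 \right)}\right) + 17891 = \left(\left(-120 + 35 \left(-158\right)\right) - \frac{1}{170 + 5 \cdot 166}\right) + 17891 = \left(\left(-120 - 5530\right) - \frac{1}{170 + 830}\right) + 17891 = \left(-5650 - \frac{1}{1000}\right) + 17891 = - \frac{5650001}{1000} + 17891 = \frac{12240999}{1000}$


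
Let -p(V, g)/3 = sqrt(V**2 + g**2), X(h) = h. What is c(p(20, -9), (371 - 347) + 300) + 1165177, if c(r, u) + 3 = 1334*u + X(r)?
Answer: 1597390 - 3*sqrt(481) ≈ 1.5973e+6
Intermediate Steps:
p(V, g) = -3*sqrt(V**2 + g**2)
c(r, u) = -3 + r + 1334*u (c(r, u) = -3 + (1334*u + r) = -3 + (r + 1334*u) = -3 + r + 1334*u)
c(p(20, -9), (371 - 347) + 300) + 1165177 = (-3 - 3*sqrt(20**2 + (-9)**2) + 1334*((371 - 347) + 300)) + 1165177 = (-3 - 3*sqrt(400 + 81) + 1334*(24 + 300)) + 1165177 = (-3 - 3*sqrt(481) + 1334*324) + 1165177 = (-3 - 3*sqrt(481) + 432216) + 1165177 = (432213 - 3*sqrt(481)) + 1165177 = 1597390 - 3*sqrt(481)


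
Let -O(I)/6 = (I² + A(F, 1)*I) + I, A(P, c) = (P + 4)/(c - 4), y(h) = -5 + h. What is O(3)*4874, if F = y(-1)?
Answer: -409416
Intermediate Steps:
F = -6 (F = -5 - 1 = -6)
A(P, c) = (4 + P)/(-4 + c)
O(I) = -10*I - 6*I² (O(I) = -6*((I² + ((4 - 6)/(-4 + 1))*I) + I) = -6*((I² + (-2/(-3))*I) + I) = -6*((I² + (-⅓*(-2))*I) + I) = -6*((I² + 2*I/3) + I) = -6*(I² + 5*I/3) = -10*I - 6*I²)
O(3)*4874 = -2*3*(5 + 3*3)*4874 = -2*3*(5 + 9)*4874 = -2*3*14*4874 = -84*4874 = -409416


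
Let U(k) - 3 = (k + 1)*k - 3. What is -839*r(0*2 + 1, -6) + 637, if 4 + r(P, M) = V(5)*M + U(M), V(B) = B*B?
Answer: 104673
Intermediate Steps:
V(B) = B²
U(k) = k*(1 + k) (U(k) = 3 + ((k + 1)*k - 3) = 3 + ((1 + k)*k - 3) = 3 + (k*(1 + k) - 3) = 3 + (-3 + k*(1 + k)) = k*(1 + k))
r(P, M) = -4 + 25*M + M*(1 + M) (r(P, M) = -4 + (5²*M + M*(1 + M)) = -4 + (25*M + M*(1 + M)) = -4 + 25*M + M*(1 + M))
-839*r(0*2 + 1, -6) + 637 = -839*(-4 + (-6)² + 26*(-6)) + 637 = -839*(-4 + 36 - 156) + 637 = -839*(-124) + 637 = 104036 + 637 = 104673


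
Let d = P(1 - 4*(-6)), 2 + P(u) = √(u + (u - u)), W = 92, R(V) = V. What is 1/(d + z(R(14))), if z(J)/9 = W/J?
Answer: 7/435 ≈ 0.016092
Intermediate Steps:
P(u) = -2 + √u (P(u) = -2 + √(u + (u - u)) = -2 + √(u + 0) = -2 + √u)
d = 3 (d = -2 + √(1 - 4*(-6)) = -2 + √(1 + 24) = -2 + √25 = -2 + 5 = 3)
z(J) = 828/J (z(J) = 9*(92/J) = 828/J)
1/(d + z(R(14))) = 1/(3 + 828/14) = 1/(3 + 828*(1/14)) = 1/(3 + 414/7) = 1/(435/7) = 7/435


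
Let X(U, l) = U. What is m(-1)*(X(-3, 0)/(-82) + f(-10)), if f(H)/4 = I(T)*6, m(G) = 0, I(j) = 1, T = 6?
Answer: 0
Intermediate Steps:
f(H) = 24 (f(H) = 4*(1*6) = 4*6 = 24)
m(-1)*(X(-3, 0)/(-82) + f(-10)) = 0*(-3/(-82) + 24) = 0*(-3*(-1/82) + 24) = 0*(3/82 + 24) = 0*(1971/82) = 0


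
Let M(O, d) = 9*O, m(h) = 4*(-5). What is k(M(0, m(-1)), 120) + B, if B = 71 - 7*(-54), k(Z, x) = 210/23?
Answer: 10537/23 ≈ 458.13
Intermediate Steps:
m(h) = -20
k(Z, x) = 210/23 (k(Z, x) = 210*(1/23) = 210/23)
B = 449 (B = 71 + 378 = 449)
k(M(0, m(-1)), 120) + B = 210/23 + 449 = 10537/23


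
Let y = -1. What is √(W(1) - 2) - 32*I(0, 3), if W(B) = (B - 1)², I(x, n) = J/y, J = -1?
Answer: -32 + I*√2 ≈ -32.0 + 1.4142*I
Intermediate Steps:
I(x, n) = 1 (I(x, n) = -1/(-1) = -1*(-1) = 1)
W(B) = (-1 + B)²
√(W(1) - 2) - 32*I(0, 3) = √((-1 + 1)² - 2) - 32*1 = √(0² - 2) - 32 = √(0 - 2) - 32 = √(-2) - 32 = I*√2 - 32 = -32 + I*√2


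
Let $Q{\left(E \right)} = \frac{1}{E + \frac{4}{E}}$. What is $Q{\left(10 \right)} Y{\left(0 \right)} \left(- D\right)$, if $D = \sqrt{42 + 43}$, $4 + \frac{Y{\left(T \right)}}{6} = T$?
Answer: $\frac{30 \sqrt{85}}{13} \approx 21.276$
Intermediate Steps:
$Y{\left(T \right)} = -24 + 6 T$
$D = \sqrt{85} \approx 9.2195$
$Q{\left(10 \right)} Y{\left(0 \right)} \left(- D\right) = \frac{10}{4 + 10^{2}} \left(-24 + 6 \cdot 0\right) \left(- \sqrt{85}\right) = \frac{10}{4 + 100} \left(-24 + 0\right) \left(- \sqrt{85}\right) = \frac{10}{104} \left(-24\right) \left(- \sqrt{85}\right) = 10 \cdot \frac{1}{104} \left(-24\right) \left(- \sqrt{85}\right) = \frac{5}{52} \left(-24\right) \left(- \sqrt{85}\right) = - \frac{30 \left(- \sqrt{85}\right)}{13} = \frac{30 \sqrt{85}}{13}$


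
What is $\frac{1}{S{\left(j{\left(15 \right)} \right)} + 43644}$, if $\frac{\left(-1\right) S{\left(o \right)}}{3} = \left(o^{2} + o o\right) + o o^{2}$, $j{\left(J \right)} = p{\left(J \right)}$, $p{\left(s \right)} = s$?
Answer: $\frac{1}{32169} \approx 3.1086 \cdot 10^{-5}$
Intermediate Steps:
$j{\left(J \right)} = J$
$S{\left(o \right)} = - 6 o^{2} - 3 o^{3}$ ($S{\left(o \right)} = - 3 \left(\left(o^{2} + o o\right) + o o^{2}\right) = - 3 \left(\left(o^{2} + o^{2}\right) + o^{3}\right) = - 3 \left(2 o^{2} + o^{3}\right) = - 3 \left(o^{3} + 2 o^{2}\right) = - 6 o^{2} - 3 o^{3}$)
$\frac{1}{S{\left(j{\left(15 \right)} \right)} + 43644} = \frac{1}{3 \cdot 15^{2} \left(-2 - 15\right) + 43644} = \frac{1}{3 \cdot 225 \left(-2 - 15\right) + 43644} = \frac{1}{3 \cdot 225 \left(-17\right) + 43644} = \frac{1}{-11475 + 43644} = \frac{1}{32169}$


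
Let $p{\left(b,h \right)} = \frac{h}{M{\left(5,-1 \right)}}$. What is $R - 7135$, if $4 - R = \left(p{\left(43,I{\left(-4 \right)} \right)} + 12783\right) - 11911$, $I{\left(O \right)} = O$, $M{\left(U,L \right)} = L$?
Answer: $-8007$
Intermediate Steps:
$p{\left(b,h \right)} = - h$ ($p{\left(b,h \right)} = \frac{h}{-1} = h \left(-1\right) = - h$)
$R = -872$ ($R = 4 - \left(\left(\left(-1\right) \left(-4\right) + 12783\right) - 11911\right) = 4 - \left(\left(4 + 12783\right) - 11911\right) = 4 - \left(12787 - 11911\right) = 4 - 876 = -872$)
$R - 7135 = -872 - 7135 = -8007$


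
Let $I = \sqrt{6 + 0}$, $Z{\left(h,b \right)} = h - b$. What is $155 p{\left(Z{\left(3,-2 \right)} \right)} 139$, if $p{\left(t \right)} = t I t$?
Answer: $538625 \sqrt{6} \approx 1.3194 \cdot 10^{6}$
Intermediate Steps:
$I = \sqrt{6} \approx 2.4495$
$p{\left(t \right)} = \sqrt{6} t^{2}$ ($p{\left(t \right)} = t \sqrt{6} t = \sqrt{6} t^{2}$)
$155 p{\left(Z{\left(3,-2 \right)} \right)} 139 = 155 \sqrt{6} \left(3 - -2\right)^{2} \cdot 139 = 155 \sqrt{6} \left(3 + 2\right)^{2} \cdot 139 = 155 \sqrt{6} \cdot 5^{2} \cdot 139 = 155 \sqrt{6} \cdot 25 \cdot 139 = 155 \cdot 25 \sqrt{6} \cdot 139 = 3875 \sqrt{6} \cdot 139 = 538625 \sqrt{6}$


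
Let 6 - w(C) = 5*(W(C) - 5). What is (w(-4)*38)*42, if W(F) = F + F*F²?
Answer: 592116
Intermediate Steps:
W(F) = F + F³
w(C) = 31 - 5*C - 5*C³ (w(C) = 6 - 5*((C + C³) - 5) = 6 - 5*(-5 + C + C³) = 6 - (-25 + 5*C + 5*C³) = 6 + (25 - 5*C - 5*C³) = 31 - 5*C - 5*C³)
(w(-4)*38)*42 = ((31 - 5*(-4) - 5*(-4)³)*38)*42 = ((31 + 20 - 5*(-64))*38)*42 = ((31 + 20 + 320)*38)*42 = (371*38)*42 = 14098*42 = 592116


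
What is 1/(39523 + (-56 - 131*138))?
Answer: 1/21389 ≈ 4.6753e-5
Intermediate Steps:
1/(39523 + (-56 - 131*138)) = 1/(39523 + (-56 - 18078)) = 1/(39523 - 18134) = 1/21389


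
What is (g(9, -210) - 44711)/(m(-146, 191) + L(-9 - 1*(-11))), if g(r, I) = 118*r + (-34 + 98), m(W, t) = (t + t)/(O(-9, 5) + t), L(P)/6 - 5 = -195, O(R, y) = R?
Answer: 3966235/103549 ≈ 38.303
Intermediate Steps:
L(P) = -1140 (L(P) = 30 + 6*(-195) = 30 - 1170 = -1140)
m(W, t) = 2*t/(-9 + t) (m(W, t) = (t + t)/(-9 + t) = (2*t)/(-9 + t) = 2*t/(-9 + t))
g(r, I) = 64 + 118*r (g(r, I) = 118*r + 64 = 64 + 118*r)
(g(9, -210) - 44711)/(m(-146, 191) + L(-9 - 1*(-11))) = ((64 + 118*9) - 44711)/(2*191/(-9 + 191) - 1140) = ((64 + 1062) - 44711)/(2*191/182 - 1140) = (1126 - 44711)/(2*191*(1/182) - 1140) = -43585/(191/91 - 1140) = -43585/(-103549/91) = -43585*(-91/103549) = 3966235/103549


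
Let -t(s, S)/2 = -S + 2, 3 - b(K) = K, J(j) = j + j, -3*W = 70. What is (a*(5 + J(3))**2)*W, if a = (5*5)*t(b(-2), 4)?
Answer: -847000/3 ≈ -2.8233e+5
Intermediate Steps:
W = -70/3 (W = -1/3*70 = -70/3 ≈ -23.333)
J(j) = 2*j
b(K) = 3 - K
t(s, S) = -4 + 2*S (t(s, S) = -2*(-S + 2) = -2*(2 - S) = -4 + 2*S)
a = 100 (a = (5*5)*(-4 + 2*4) = 25*(-4 + 8) = 25*4 = 100)
(a*(5 + J(3))**2)*W = (100*(5 + 2*3)**2)*(-70/3) = (100*(5 + 6)**2)*(-70/3) = (100*11**2)*(-70/3) = (100*121)*(-70/3) = 12100*(-70/3) = -847000/3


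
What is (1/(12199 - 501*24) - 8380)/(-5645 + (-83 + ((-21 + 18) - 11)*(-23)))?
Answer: 488833/315350 ≈ 1.5501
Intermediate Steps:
(1/(12199 - 501*24) - 8380)/(-5645 + (-83 + ((-21 + 18) - 11)*(-23))) = (1/(12199 - 12024) - 8380)/(-5645 + (-83 + (-3 - 11)*(-23))) = (1/175 - 8380)/(-5645 + (-83 - 14*(-23))) = (1/175 - 8380)/(-5645 + (-83 + 322)) = -1466499/(175*(-5645 + 239)) = -1466499/175/(-5406) = -1466499/175*(-1/5406) = 488833/315350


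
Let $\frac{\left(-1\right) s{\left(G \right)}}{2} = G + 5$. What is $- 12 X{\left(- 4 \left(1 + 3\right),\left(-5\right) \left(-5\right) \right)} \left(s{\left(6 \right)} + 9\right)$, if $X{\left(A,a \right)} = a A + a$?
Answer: $-58500$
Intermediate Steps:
$X{\left(A,a \right)} = a + A a$ ($X{\left(A,a \right)} = A a + a = a + A a$)
$s{\left(G \right)} = -10 - 2 G$ ($s{\left(G \right)} = - 2 \left(G + 5\right) = - 2 \left(5 + G\right) = -10 - 2 G$)
$- 12 X{\left(- 4 \left(1 + 3\right),\left(-5\right) \left(-5\right) \right)} \left(s{\left(6 \right)} + 9\right) = - 12 \left(-5\right) \left(-5\right) \left(1 - 4 \left(1 + 3\right)\right) \left(\left(-10 - 12\right) + 9\right) = - 12 \cdot 25 \left(1 - 16\right) \left(\left(-10 - 12\right) + 9\right) = - 12 \cdot 25 \left(1 - 16\right) \left(-22 + 9\right) = - 12 \cdot 25 \left(-15\right) \left(-13\right) = \left(-12\right) \left(-375\right) \left(-13\right) = 4500 \left(-13\right) = -58500$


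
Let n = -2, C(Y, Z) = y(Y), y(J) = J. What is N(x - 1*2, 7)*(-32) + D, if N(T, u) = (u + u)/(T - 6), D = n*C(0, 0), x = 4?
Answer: 112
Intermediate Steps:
C(Y, Z) = Y
D = 0 (D = -2*0 = 0)
N(T, u) = 2*u/(-6 + T) (N(T, u) = (2*u)/(-6 + T) = 2*u/(-6 + T))
N(x - 1*2, 7)*(-32) + D = (2*7/(-6 + (4 - 1*2)))*(-32) + 0 = (2*7/(-6 + (4 - 2)))*(-32) + 0 = (2*7/(-6 + 2))*(-32) + 0 = (2*7/(-4))*(-32) + 0 = (2*7*(-1/4))*(-32) + 0 = -7/2*(-32) + 0 = 112 + 0 = 112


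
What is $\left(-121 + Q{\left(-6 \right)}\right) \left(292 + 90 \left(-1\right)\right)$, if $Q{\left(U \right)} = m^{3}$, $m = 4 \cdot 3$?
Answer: $324614$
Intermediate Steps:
$m = 12$
$Q{\left(U \right)} = 1728$ ($Q{\left(U \right)} = 12^{3} = 1728$)
$\left(-121 + Q{\left(-6 \right)}\right) \left(292 + 90 \left(-1\right)\right) = \left(-121 + 1728\right) \left(292 + 90 \left(-1\right)\right) = 1607 \left(292 - 90\right) = 1607 \cdot 202 = 324614$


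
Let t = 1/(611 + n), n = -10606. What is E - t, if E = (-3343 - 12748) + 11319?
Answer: -47696139/9995 ≈ -4772.0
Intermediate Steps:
t = -1/9995 (t = 1/(611 - 10606) = 1/(-9995) = -1/9995 ≈ -0.00010005)
E = -4772 (E = -16091 + 11319 = -4772)
E - t = -4772 - 1*(-1/9995) = -4772 + 1/9995 = -47696139/9995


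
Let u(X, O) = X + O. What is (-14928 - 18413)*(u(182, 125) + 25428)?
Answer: -858030635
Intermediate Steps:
u(X, O) = O + X
(-14928 - 18413)*(u(182, 125) + 25428) = (-14928 - 18413)*((125 + 182) + 25428) = -33341*(307 + 25428) = -33341*25735 = -858030635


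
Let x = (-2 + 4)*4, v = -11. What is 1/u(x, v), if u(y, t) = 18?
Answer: 1/18 ≈ 0.055556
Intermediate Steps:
x = 8 (x = 2*4 = 8)
1/u(x, v) = 1/18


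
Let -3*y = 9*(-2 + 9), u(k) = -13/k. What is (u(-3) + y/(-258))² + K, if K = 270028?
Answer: 17975441113/66564 ≈ 2.7005e+5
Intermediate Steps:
y = -21 (y = -3*(-2 + 9) = -3*7 = -⅓*63 = -21)
(u(-3) + y/(-258))² + K = (-13/(-3) - 21/(-258))² + 270028 = (-13*(-⅓) - 21*(-1/258))² + 270028 = (13/3 + 7/86)² + 270028 = (1139/258)² + 270028 = 1297321/66564 + 270028 = 17975441113/66564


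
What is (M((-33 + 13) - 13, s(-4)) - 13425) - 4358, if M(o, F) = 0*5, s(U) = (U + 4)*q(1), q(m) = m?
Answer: -17783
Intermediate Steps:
s(U) = 4 + U (s(U) = (U + 4)*1 = (4 + U)*1 = 4 + U)
M(o, F) = 0
(M((-33 + 13) - 13, s(-4)) - 13425) - 4358 = (0 - 13425) - 4358 = -13425 - 4358 = -17783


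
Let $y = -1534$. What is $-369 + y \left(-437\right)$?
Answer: $669989$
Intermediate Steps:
$-369 + y \left(-437\right) = -369 - -670358 = -369 + 670358 = 669989$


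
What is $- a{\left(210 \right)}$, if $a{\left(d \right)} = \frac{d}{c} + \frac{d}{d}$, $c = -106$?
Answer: $\frac{52}{53} \approx 0.98113$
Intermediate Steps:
$a{\left(d \right)} = 1 - \frac{d}{106}$ ($a{\left(d \right)} = \frac{d}{-106} + \frac{d}{d} = d \left(- \frac{1}{106}\right) + 1 = - \frac{d}{106} + 1 = 1 - \frac{d}{106}$)
$- a{\left(210 \right)} = - (1 - \frac{105}{53}) = \left(-1\right) \left(- \frac{52}{53}\right) = \frac{52}{53}$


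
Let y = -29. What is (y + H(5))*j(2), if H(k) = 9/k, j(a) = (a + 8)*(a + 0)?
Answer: -544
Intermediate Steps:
j(a) = a*(8 + a) (j(a) = (8 + a)*a = a*(8 + a))
(y + H(5))*j(2) = (-29 + 9/5)*(2*(8 + 2)) = (-29 + 9*(1/5))*(2*10) = (-29 + 9/5)*20 = -136/5*20 = -544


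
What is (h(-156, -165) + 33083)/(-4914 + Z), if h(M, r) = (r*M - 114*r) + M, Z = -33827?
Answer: -77477/38741 ≈ -1.9999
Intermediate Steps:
h(M, r) = M - 114*r + M*r (h(M, r) = (M*r - 114*r) + M = (-114*r + M*r) + M = M - 114*r + M*r)
(h(-156, -165) + 33083)/(-4914 + Z) = ((-156 - 114*(-165) - 156*(-165)) + 33083)/(-4914 - 33827) = ((-156 + 18810 + 25740) + 33083)/(-38741) = (44394 + 33083)*(-1/38741) = 77477*(-1/38741) = -77477/38741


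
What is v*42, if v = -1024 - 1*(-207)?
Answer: -34314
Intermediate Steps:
v = -817 (v = -1024 + 207 = -817)
v*42 = -817*42 = -34314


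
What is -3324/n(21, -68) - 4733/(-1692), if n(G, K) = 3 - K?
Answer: -5288165/120132 ≈ -44.020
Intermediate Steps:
-3324/n(21, -68) - 4733/(-1692) = -3324/(3 - 1*(-68)) - 4733/(-1692) = -3324/(3 + 68) - 4733*(-1/1692) = -3324/71 + 4733/1692 = -5288165/120132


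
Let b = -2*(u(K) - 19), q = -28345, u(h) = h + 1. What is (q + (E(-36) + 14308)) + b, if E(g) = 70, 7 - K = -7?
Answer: -13959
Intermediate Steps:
K = 14 (K = 7 - 1*(-7) = 7 + 7 = 14)
u(h) = 1 + h
b = 8 (b = -2*((1 + 14) - 19) = -2*(15 - 19) = -2*(-4) = 8)
(q + (E(-36) + 14308)) + b = (-28345 + (70 + 14308)) + 8 = (-28345 + 14378) + 8 = -13967 + 8 = -13959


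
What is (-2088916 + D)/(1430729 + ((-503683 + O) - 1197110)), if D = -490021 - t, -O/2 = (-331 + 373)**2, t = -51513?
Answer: 315928/34199 ≈ 9.2379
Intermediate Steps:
O = -3528 (O = -2*(-331 + 373)**2 = -2*42**2 = -2*1764 = -3528)
D = -438508 (D = -490021 - 1*(-51513) = -490021 + 51513 = -438508)
(-2088916 + D)/(1430729 + ((-503683 + O) - 1197110)) = (-2088916 - 438508)/(1430729 + ((-503683 - 3528) - 1197110)) = -2527424/(1430729 + (-507211 - 1197110)) = -2527424/(1430729 - 1704321) = -2527424/(-273592) = -2527424*(-1/273592) = 315928/34199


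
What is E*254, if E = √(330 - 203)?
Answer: 254*√127 ≈ 2862.4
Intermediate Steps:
E = √127 ≈ 11.269
E*254 = √127*254 = 254*√127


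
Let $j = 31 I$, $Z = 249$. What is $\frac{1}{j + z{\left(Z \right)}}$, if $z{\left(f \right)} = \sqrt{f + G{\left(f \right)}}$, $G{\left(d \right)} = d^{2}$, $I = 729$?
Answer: $\frac{7533}{170217517} - \frac{5 \sqrt{2490}}{510652551} \approx 4.3767 \cdot 10^{-5}$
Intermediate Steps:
$z{\left(f \right)} = \sqrt{f + f^{2}}$
$j = 22599$ ($j = 31 \cdot 729 = 22599$)
$\frac{1}{j + z{\left(Z \right)}} = \frac{1}{22599 + \sqrt{249 \left(1 + 249\right)}} = \frac{1}{22599 + \sqrt{249 \cdot 250}} = \frac{1}{22599 + \sqrt{62250}} = \frac{1}{22599 + 5 \sqrt{2490}}$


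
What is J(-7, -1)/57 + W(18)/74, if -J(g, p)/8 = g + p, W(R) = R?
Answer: 2881/2109 ≈ 1.3661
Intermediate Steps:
J(g, p) = -8*g - 8*p (J(g, p) = -8*(g + p) = -8*g - 8*p)
J(-7, -1)/57 + W(18)/74 = (-8*(-7) - 8*(-1))/57 + 18/74 = (56 + 8)*(1/57) + 18*(1/74) = 64*(1/57) + 9/37 = 64/57 + 9/37 = 2881/2109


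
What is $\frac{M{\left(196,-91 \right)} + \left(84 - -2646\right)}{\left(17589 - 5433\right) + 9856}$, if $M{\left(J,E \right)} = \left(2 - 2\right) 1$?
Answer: $\frac{1365}{11006} \approx 0.12402$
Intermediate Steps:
$M{\left(J,E \right)} = 0$ ($M{\left(J,E \right)} = 0 \cdot 1 = 0$)
$\frac{M{\left(196,-91 \right)} + \left(84 - -2646\right)}{\left(17589 - 5433\right) + 9856} = \frac{0 + \left(84 - -2646\right)}{\left(17589 - 5433\right) + 9856} = \frac{0 + \left(84 + 2646\right)}{\left(17589 - 5433\right) + 9856} = \frac{0 + 2730}{12156 + 9856} = \frac{2730}{22012} = 2730 \cdot \frac{1}{22012} = \frac{1365}{11006}$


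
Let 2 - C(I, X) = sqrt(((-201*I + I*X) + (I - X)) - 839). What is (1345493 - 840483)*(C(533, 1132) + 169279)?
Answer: 85488597810 - 505010*sqrt(494785) ≈ 8.5133e+10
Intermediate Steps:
C(I, X) = 2 - sqrt(-839 - X - 200*I + I*X) (C(I, X) = 2 - sqrt(((-201*I + I*X) + (I - X)) - 839) = 2 - sqrt((-X - 200*I + I*X) - 839) = 2 - sqrt(-839 - X - 200*I + I*X))
(1345493 - 840483)*(C(533, 1132) + 169279) = (1345493 - 840483)*((2 - sqrt(-839 - 1*1132 - 200*533 + 533*1132)) + 169279) = 505010*((2 - sqrt(-839 - 1132 - 106600 + 603356)) + 169279) = 505010*((2 - sqrt(494785)) + 169279) = 505010*(169281 - sqrt(494785)) = 85488597810 - 505010*sqrt(494785)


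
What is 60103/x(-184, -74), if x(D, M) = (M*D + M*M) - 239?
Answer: 60103/18853 ≈ 3.1880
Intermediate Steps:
x(D, M) = -239 + M² + D*M (x(D, M) = (D*M + M²) - 239 = (M² + D*M) - 239 = -239 + M² + D*M)
60103/x(-184, -74) = 60103/(-239 + (-74)² - 184*(-74)) = 60103/(-239 + 5476 + 13616) = 60103/18853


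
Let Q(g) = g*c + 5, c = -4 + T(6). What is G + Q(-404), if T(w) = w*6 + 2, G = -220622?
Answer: -234353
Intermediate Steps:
T(w) = 2 + 6*w (T(w) = 6*w + 2 = 2 + 6*w)
c = 34 (c = -4 + (2 + 6*6) = -4 + (2 + 36) = -4 + 38 = 34)
Q(g) = 5 + 34*g (Q(g) = g*34 + 5 = 34*g + 5 = 5 + 34*g)
G + Q(-404) = -220622 + (5 + 34*(-404)) = -220622 + (5 - 13736) = -220622 - 13731 = -234353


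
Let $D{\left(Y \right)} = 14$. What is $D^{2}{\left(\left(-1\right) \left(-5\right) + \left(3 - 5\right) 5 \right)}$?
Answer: $196$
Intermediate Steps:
$D^{2}{\left(\left(-1\right) \left(-5\right) + \left(3 - 5\right) 5 \right)} = 14^{2} = 196$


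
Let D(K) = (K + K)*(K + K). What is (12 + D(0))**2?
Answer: 144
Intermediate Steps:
D(K) = 4*K**2 (D(K) = (2*K)*(2*K) = 4*K**2)
(12 + D(0))**2 = (12 + 4*0**2)**2 = (12 + 4*0)**2 = (12 + 0)**2 = 12**2 = 144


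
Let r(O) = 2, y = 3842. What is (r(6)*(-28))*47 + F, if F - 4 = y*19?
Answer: 70370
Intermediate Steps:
F = 73002 (F = 4 + 3842*19 = 4 + 72998 = 73002)
(r(6)*(-28))*47 + F = (2*(-28))*47 + 73002 = -56*47 + 73002 = -2632 + 73002 = 70370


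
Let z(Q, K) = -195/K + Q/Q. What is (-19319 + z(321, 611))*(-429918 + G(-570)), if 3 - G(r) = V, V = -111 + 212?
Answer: 390437757376/47 ≈ 8.3072e+9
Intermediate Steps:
V = 101
G(r) = -98 (G(r) = 3 - 1*101 = 3 - 101 = -98)
z(Q, K) = 1 - 195/K (z(Q, K) = -195/K + 1 = 1 - 195/K)
(-19319 + z(321, 611))*(-429918 + G(-570)) = (-19319 + (-195 + 611)/611)*(-429918 - 98) = (-19319 + (1/611)*416)*(-430016) = (-19319 + 32/47)*(-430016) = -907961/47*(-430016) = 390437757376/47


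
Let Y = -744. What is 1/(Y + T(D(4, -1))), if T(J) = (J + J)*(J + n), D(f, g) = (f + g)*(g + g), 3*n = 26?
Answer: -1/776 ≈ -0.0012887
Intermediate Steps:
n = 26/3 (n = (⅓)*26 = 26/3 ≈ 8.6667)
D(f, g) = 2*g*(f + g) (D(f, g) = (f + g)*(2*g) = 2*g*(f + g))
T(J) = 2*J*(26/3 + J) (T(J) = (J + J)*(J + 26/3) = (2*J)*(26/3 + J) = 2*J*(26/3 + J))
1/(Y + T(D(4, -1))) = 1/(-744 + 2*(2*(-1)*(4 - 1))*(26 + 3*(2*(-1)*(4 - 1)))/3) = 1/(-744 + 2*(2*(-1)*3)*(26 + 3*(2*(-1)*3))/3) = 1/(-744 + (⅔)*(-6)*(26 + 3*(-6))) = 1/(-744 + (⅔)*(-6)*(26 - 18)) = 1/(-744 + (⅔)*(-6)*8) = 1/(-744 - 32) = 1/(-776) = -1/776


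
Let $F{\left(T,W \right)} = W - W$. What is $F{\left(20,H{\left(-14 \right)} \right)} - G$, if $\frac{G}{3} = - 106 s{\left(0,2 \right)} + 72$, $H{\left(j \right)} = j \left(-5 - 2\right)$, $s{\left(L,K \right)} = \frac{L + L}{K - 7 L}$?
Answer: $-216$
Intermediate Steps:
$s{\left(L,K \right)} = \frac{2 L}{K - 7 L}$
$H{\left(j \right)} = - 7 j$ ($H{\left(j \right)} = j \left(-7\right) = - 7 j$)
$F{\left(T,W \right)} = 0$
$G = 216$ ($G = 3 \left(- 106 \cdot 2 \cdot 0 \frac{1}{2 - 0} + 72\right) = 3 \left(- 106 \cdot 2 \cdot 0 \frac{1}{2 + 0} + 72\right) = 3 \left(- 106 \cdot 2 \cdot 0 \cdot \frac{1}{2} + 72\right) = 3 \left(\left(-106\right) 0 + 72\right) = 3 \left(0 + 72\right) = 3 \cdot 72 = 216$)
$F{\left(20,H{\left(-14 \right)} \right)} - G = 0 - 216 = -216$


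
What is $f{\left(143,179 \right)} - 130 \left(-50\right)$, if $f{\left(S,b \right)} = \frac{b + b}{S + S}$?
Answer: $\frac{929679}{143} \approx 6501.3$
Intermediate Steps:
$f{\left(S,b \right)} = \frac{b}{S}$ ($f{\left(S,b \right)} = \frac{2 b}{2 S} = 2 b \frac{1}{2 S} = \frac{b}{S}$)
$f{\left(143,179 \right)} - 130 \left(-50\right) = \frac{179}{143} - 130 \left(-50\right) = 179 \cdot \frac{1}{143} - -6500 = \frac{179}{143} + 6500 = \frac{929679}{143}$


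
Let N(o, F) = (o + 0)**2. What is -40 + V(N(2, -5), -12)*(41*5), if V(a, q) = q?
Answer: -2500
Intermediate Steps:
N(o, F) = o**2
-40 + V(N(2, -5), -12)*(41*5) = -40 - 492*5 = -40 - 12*205 = -40 - 2460 = -2500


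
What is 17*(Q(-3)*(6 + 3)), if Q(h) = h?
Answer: -459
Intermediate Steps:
17*(Q(-3)*(6 + 3)) = 17*(-3*(6 + 3)) = 17*(-3*9) = 17*(-27) = -459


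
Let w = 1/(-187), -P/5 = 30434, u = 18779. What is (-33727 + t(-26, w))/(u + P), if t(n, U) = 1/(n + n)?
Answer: 1753805/6936332 ≈ 0.25284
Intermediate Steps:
P = -152170 (P = -5*30434 = -152170)
w = -1/187 ≈ -0.0053476
t(n, U) = 1/(2*n)
(-33727 + t(-26, w))/(u + P) = (-33727 + (1/2)/(-26))/(18779 - 152170) = (-33727 + (1/2)*(-1/26))/(-133391) = (-33727 - 1/52)*(-1/133391) = -1753805/52*(-1/133391) = 1753805/6936332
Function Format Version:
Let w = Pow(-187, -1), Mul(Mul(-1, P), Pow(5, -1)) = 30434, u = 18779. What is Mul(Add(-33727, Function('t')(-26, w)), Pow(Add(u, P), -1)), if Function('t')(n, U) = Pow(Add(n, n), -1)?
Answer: Rational(1753805, 6936332) ≈ 0.25284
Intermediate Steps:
P = -152170 (P = Mul(-5, 30434) = -152170)
w = Rational(-1, 187) ≈ -0.0053476
Function('t')(n, U) = Mul(Rational(1, 2), Pow(n, -1)) (Function('t')(n, U) = Pow(Mul(2, n), -1) = Mul(Rational(1, 2), Pow(n, -1)))
Mul(Add(-33727, Function('t')(-26, w)), Pow(Add(u, P), -1)) = Mul(Add(-33727, Mul(Rational(1, 2), Pow(-26, -1))), Pow(Add(18779, -152170), -1)) = Mul(Add(-33727, Mul(Rational(1, 2), Rational(-1, 26))), Pow(-133391, -1)) = Mul(Add(-33727, Rational(-1, 52)), Rational(-1, 133391)) = Mul(Rational(-1753805, 52), Rational(-1, 133391)) = Rational(1753805, 6936332)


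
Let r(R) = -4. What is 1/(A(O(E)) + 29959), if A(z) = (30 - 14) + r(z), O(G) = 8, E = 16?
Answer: 1/29971 ≈ 3.3366e-5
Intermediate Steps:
A(z) = 12 (A(z) = (30 - 14) - 4 = 16 - 4 = 12)
1/(A(O(E)) + 29959) = 1/(12 + 29959) = 1/29971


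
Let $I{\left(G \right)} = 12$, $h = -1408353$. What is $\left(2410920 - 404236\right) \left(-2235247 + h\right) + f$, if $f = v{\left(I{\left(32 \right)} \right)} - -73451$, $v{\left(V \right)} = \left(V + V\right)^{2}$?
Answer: $-7311553748373$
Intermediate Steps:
$v{\left(V \right)} = 4 V^{2}$ ($v{\left(V \right)} = \left(2 V\right)^{2} = 4 V^{2}$)
$f = 74027$ ($f = 4 \cdot 12^{2} - -73451 = 4 \cdot 144 + 73451 = 576 + 73451 = 74027$)
$\left(2410920 - 404236\right) \left(-2235247 + h\right) + f = \left(2410920 - 404236\right) \left(-2235247 - 1408353\right) + 74027 = 2006684 \left(-3643600\right) + 74027 = -7311553822400 + 74027 = -7311553748373$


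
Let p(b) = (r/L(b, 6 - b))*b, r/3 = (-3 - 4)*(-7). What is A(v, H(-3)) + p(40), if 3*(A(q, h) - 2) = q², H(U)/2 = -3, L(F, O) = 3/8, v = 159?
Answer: 24109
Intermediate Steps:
L(F, O) = 3/8 (L(F, O) = 3*(⅛) = 3/8)
H(U) = -6 (H(U) = 2*(-3) = -6)
r = 147 (r = 3*((-3 - 4)*(-7)) = 3*(-7*(-7)) = 3*49 = 147)
A(q, h) = 2 + q²/3
p(b) = 392*b (p(b) = (147/(3/8))*b = (147*(8/3))*b = 392*b)
A(v, H(-3)) + p(40) = (2 + (⅓)*159²) + 392*40 = (2 + (⅓)*25281) + 15680 = (2 + 8427) + 15680 = 8429 + 15680 = 24109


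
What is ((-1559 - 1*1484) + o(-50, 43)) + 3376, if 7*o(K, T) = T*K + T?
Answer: 32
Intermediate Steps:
o(K, T) = T/7 + K*T/7 (o(K, T) = (T*K + T)/7 = (K*T + T)/7 = (T + K*T)/7 = T/7 + K*T/7)
((-1559 - 1*1484) + o(-50, 43)) + 3376 = ((-1559 - 1*1484) + (⅐)*43*(1 - 50)) + 3376 = ((-1559 - 1484) + (⅐)*43*(-49)) + 3376 = (-3043 - 301) + 3376 = -3344 + 3376 = 32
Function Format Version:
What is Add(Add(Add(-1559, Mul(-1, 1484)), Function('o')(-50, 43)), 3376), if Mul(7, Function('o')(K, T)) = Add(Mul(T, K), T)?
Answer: 32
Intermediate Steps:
Function('o')(K, T) = Add(Mul(Rational(1, 7), T), Mul(Rational(1, 7), K, T)) (Function('o')(K, T) = Mul(Rational(1, 7), Add(Mul(T, K), T)) = Mul(Rational(1, 7), Add(Mul(K, T), T)) = Mul(Rational(1, 7), Add(T, Mul(K, T))) = Add(Mul(Rational(1, 7), T), Mul(Rational(1, 7), K, T)))
Add(Add(Add(-1559, Mul(-1, 1484)), Function('o')(-50, 43)), 3376) = Add(Add(Add(-1559, Mul(-1, 1484)), Mul(Rational(1, 7), 43, Add(1, -50))), 3376) = Add(Add(Add(-1559, -1484), Mul(Rational(1, 7), 43, -49)), 3376) = Add(Add(-3043, -301), 3376) = Add(-3344, 3376) = 32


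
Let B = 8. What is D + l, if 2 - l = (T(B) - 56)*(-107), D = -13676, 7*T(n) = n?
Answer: -136806/7 ≈ -19544.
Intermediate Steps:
T(n) = n/7
l = -41074/7 (l = 2 - ((⅐)*8 - 56)*(-107) = 2 - (8/7 - 56)*(-107) = 2 - (-384)*(-107)/7 = 2 - 1*41088/7 = 2 - 41088/7 = -41074/7 ≈ -5867.7)
D + l = -13676 - 41074/7 = -136806/7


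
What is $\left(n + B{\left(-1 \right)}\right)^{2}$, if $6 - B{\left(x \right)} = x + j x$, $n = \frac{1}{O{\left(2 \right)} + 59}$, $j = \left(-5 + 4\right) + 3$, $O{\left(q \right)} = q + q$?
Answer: $\frac{322624}{3969} \approx 81.286$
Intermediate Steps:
$O{\left(q \right)} = 2 q$
$j = 2$ ($j = -1 + 3 = 2$)
$n = \frac{1}{63}$ ($n = \frac{1}{2 \cdot 2 + 59} = \frac{1}{4 + 59} = \frac{1}{63} \approx 0.015873$)
$B{\left(x \right)} = 6 - 3 x$ ($B{\left(x \right)} = 6 - \left(x + 2 x\right) = 6 - 3 x$)
$\left(n + B{\left(-1 \right)}\right)^{2} = \left(\frac{1}{63} + \left(6 - -3\right)\right)^{2} = \left(\frac{1}{63} + \left(6 + 3\right)\right)^{2} = \left(\frac{1}{63} + 9\right)^{2} = \left(\frac{568}{63}\right)^{2} = \frac{322624}{3969}$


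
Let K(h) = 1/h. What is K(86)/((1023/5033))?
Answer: 5033/87978 ≈ 0.057207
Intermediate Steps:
K(86)/((1023/5033)) = 1/(86*((1023/5033))) = 1/(86*((1023*(1/5033)))) = 1/(86*(1023/5033)) = (1/86)*(5033/1023) = 5033/87978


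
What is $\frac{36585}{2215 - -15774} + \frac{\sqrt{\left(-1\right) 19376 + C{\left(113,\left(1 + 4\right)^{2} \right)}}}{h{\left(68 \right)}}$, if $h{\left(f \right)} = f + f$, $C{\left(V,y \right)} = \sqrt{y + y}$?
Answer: $\frac{36585}{17989} + \frac{\sqrt{-19376 + 5 \sqrt{2}}}{136} \approx 2.0337 + 1.0233 i$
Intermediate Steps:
$C{\left(V,y \right)} = \sqrt{2} \sqrt{y}$ ($C{\left(V,y \right)} = \sqrt{2 y} = \sqrt{2} \sqrt{y}$)
$h{\left(f \right)} = 2 f$
$\frac{36585}{2215 - -15774} + \frac{\sqrt{\left(-1\right) 19376 + C{\left(113,\left(1 + 4\right)^{2} \right)}}}{h{\left(68 \right)}} = \frac{36585}{2215 - -15774} + \frac{\sqrt{\left(-1\right) 19376 + \sqrt{2} \sqrt{\left(1 + 4\right)^{2}}}}{2 \cdot 68} = \frac{36585}{2215 + 15774} + \frac{\sqrt{-19376 + \sqrt{2} \sqrt{5^{2}}}}{136} = \frac{36585}{17989} + \sqrt{-19376 + \sqrt{2} \sqrt{25}} \cdot \frac{1}{136} = 36585 \cdot \frac{1}{17989} + \sqrt{-19376 + \sqrt{2} \cdot 5} \cdot \frac{1}{136} = \frac{36585}{17989} + \sqrt{-19376 + 5 \sqrt{2}} \cdot \frac{1}{136} = \frac{36585}{17989} + \frac{\sqrt{-19376 + 5 \sqrt{2}}}{136}$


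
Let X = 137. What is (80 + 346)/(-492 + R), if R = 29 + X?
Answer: -213/163 ≈ -1.3067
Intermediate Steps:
R = 166 (R = 29 + 137 = 166)
(80 + 346)/(-492 + R) = (80 + 346)/(-492 + 166) = 426/(-326) = 426*(-1/326) = -213/163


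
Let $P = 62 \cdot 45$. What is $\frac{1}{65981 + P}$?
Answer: $\frac{1}{68771} \approx 1.4541 \cdot 10^{-5}$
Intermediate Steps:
$P = 2790$
$\frac{1}{65981 + P} = \frac{1}{65981 + 2790} = \frac{1}{68771}$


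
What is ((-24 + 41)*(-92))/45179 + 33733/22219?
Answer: 1489272691/1003832201 ≈ 1.4836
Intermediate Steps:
((-24 + 41)*(-92))/45179 + 33733/22219 = (17*(-92))*(1/45179) + 33733*(1/22219) = -1564*1/45179 + 33733/22219 = -1564/45179 + 33733/22219 = 1489272691/1003832201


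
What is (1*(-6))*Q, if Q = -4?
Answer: 24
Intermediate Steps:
(1*(-6))*Q = (1*(-6))*(-4) = -6*(-4) = 24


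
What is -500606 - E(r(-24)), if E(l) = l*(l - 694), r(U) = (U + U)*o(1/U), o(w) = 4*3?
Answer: -1232126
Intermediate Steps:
o(w) = 12
r(U) = 24*U (r(U) = (U + U)*12 = (2*U)*12 = 24*U)
E(l) = l*(-694 + l)
-500606 - E(r(-24)) = -500606 - 24*(-24)*(-694 + 24*(-24)) = -500606 - (-576)*(-694 - 576) = -500606 - (-576)*(-1270) = -500606 - 1*731520 = -500606 - 731520 = -1232126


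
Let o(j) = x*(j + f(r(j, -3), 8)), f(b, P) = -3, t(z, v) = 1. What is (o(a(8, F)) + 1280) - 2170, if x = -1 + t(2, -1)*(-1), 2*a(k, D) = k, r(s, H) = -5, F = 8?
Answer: -892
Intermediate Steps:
a(k, D) = k/2
x = -2 (x = -1 + 1*(-1) = -1 - 1 = -2)
o(j) = 6 - 2*j (o(j) = -2*(j - 3) = -2*(-3 + j) = 6 - 2*j)
(o(a(8, F)) + 1280) - 2170 = ((6 - 8) + 1280) - 2170 = (-2 + 1280) - 2170 = 1278 - 2170 = -892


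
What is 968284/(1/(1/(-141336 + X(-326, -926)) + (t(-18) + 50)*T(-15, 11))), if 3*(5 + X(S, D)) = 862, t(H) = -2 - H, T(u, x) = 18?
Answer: 486771147655260/423161 ≈ 1.1503e+9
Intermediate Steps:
X(S, D) = 847/3 (X(S, D) = -5 + (1/3)*862 = -5 + 862/3 = 847/3)
968284/(1/(1/(-141336 + X(-326, -926)) + (t(-18) + 50)*T(-15, 11))) = 968284/(1/(1/(-141336 + 847/3) + ((-2 - 1*(-18)) + 50)*18)) = 968284/(1/(1/(-423161/3) + ((-2 + 18) + 50)*18)) = 968284/(1/(-3/423161 + (16 + 50)*18)) = 968284/(1/(-3/423161 + 66*18)) = 968284/(1/(-3/423161 + 1188)) = 968284/(1/(502715265/423161)) = 968284/(423161/502715265) = 968284*(502715265/423161) = 486771147655260/423161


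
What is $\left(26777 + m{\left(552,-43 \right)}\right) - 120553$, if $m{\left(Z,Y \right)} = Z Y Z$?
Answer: $-13196048$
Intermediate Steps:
$m{\left(Z,Y \right)} = Y Z^{2}$ ($m{\left(Z,Y \right)} = Y Z Z = Y Z^{2}$)
$\left(26777 + m{\left(552,-43 \right)}\right) - 120553 = \left(26777 - 43 \cdot 552^{2}\right) - 120553 = \left(26777 - 13102272\right) - 120553 = -13075495 - 120553 = -13196048$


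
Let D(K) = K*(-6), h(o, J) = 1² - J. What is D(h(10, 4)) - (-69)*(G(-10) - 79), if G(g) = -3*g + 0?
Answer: -3363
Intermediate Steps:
h(o, J) = 1 - J
D(K) = -6*K
G(g) = -3*g
D(h(10, 4)) - (-69)*(G(-10) - 79) = -6*(1 - 1*4) - (-69)*(-3*(-10) - 79) = -6*(1 - 4) - (-69)*(30 - 79) = -6*(-3) - (-69)*(-49) = 18 - 1*3381 = 18 - 3381 = -3363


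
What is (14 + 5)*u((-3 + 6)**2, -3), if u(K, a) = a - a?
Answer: 0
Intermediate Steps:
u(K, a) = 0
(14 + 5)*u((-3 + 6)**2, -3) = (14 + 5)*0 = 19*0 = 0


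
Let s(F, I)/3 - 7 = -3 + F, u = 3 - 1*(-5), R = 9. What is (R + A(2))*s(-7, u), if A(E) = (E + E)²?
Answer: -225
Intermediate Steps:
u = 8 (u = 3 + 5 = 8)
s(F, I) = 12 + 3*F (s(F, I) = 21 + 3*(-3 + F) = 21 + (-9 + 3*F) = 12 + 3*F)
A(E) = 4*E² (A(E) = (2*E)² = 4*E²)
(R + A(2))*s(-7, u) = (9 + 4*2²)*(12 + 3*(-7)) = (9 + 4*4)*(12 - 21) = (9 + 16)*(-9) = 25*(-9) = -225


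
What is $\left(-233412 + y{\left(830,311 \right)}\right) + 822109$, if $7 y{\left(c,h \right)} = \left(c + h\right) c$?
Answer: $723987$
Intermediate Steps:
$y{\left(c,h \right)} = \frac{c \left(c + h\right)}{7}$ ($y{\left(c,h \right)} = \frac{\left(c + h\right) c}{7} = \frac{c \left(c + h\right)}{7}$)
$\left(-233412 + y{\left(830,311 \right)}\right) + 822109 = \left(-233412 + \frac{1}{7} \cdot 830 \left(830 + 311\right)\right) + 822109 = \left(-233412 + \frac{1}{7} \cdot 830 \cdot 1141\right) + 822109 = \left(-233412 + 135290\right) + 822109 = -98122 + 822109 = 723987$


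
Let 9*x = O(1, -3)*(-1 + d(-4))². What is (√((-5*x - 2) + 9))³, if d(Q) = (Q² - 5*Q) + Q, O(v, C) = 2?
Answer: -9547*I*√9547/27 ≈ -34549.0*I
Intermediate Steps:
d(Q) = Q² - 4*Q
x = 1922/9 (x = (2*(-1 - 4*(-4 - 4))²)/9 = (2*(-1 - 4*(-8))²)/9 = (2*(-1 + 32)²)/9 = (2*31²)/9 = (2*961)/9 = (⅑)*1922 = 1922/9 ≈ 213.56)
(√((-5*x - 2) + 9))³ = (√((-5*1922/9 - 2) + 9))³ = (√((-9610/9 - 2) + 9))³ = (√(-9628/9 + 9))³ = (√(-9547/9))³ = (I*√9547/3)³ = -9547*I*√9547/27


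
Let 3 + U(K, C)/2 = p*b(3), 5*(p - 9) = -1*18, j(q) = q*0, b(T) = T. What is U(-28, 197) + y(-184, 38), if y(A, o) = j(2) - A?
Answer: 1052/5 ≈ 210.40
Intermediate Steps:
j(q) = 0
p = 27/5 (p = 9 + (-1*18)/5 = 9 + (⅕)*(-18) = 9 - 18/5 = 27/5 ≈ 5.4000)
y(A, o) = -A (y(A, o) = 0 - A = -A)
U(K, C) = 132/5 (U(K, C) = -6 + 2*((27/5)*3) = -6 + 2*(81/5) = -6 + 162/5 = 132/5)
U(-28, 197) + y(-184, 38) = 132/5 - 1*(-184) = 132/5 + 184 = 1052/5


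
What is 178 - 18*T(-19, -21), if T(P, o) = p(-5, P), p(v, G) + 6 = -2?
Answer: 322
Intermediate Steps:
p(v, G) = -8 (p(v, G) = -6 - 2 = -8)
T(P, o) = -8
178 - 18*T(-19, -21) = 178 - 18*(-8) = 178 + 144 = 322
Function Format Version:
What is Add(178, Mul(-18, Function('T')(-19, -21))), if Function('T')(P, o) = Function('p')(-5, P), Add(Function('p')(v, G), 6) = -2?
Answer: 322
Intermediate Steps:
Function('p')(v, G) = -8 (Function('p')(v, G) = Add(-6, -2) = -8)
Function('T')(P, o) = -8
Add(178, Mul(-18, Function('T')(-19, -21))) = Add(178, Mul(-18, -8)) = Add(178, 144) = 322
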